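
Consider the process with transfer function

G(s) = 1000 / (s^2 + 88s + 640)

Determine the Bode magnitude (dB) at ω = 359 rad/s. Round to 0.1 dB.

-42.4 dB

Substitute s = j359:
Numerator: 1000 = 1000 + j0
Denominator: (j359)^2 + 88(j359) + 640 = -128241 + j31592
|N| = √(1000² + 0²) ≈ 1000, ∠N ≈ 0.00°
|D| = √(128241² + 31592²) ≈ 1.3208e+05, ∠D ≈ 166.16°
|G| = 1000 / 1.3208e+05 ≈ 0.0075712
Gain = 20 log₁₀(0.0075712) ≈ -42.42 dB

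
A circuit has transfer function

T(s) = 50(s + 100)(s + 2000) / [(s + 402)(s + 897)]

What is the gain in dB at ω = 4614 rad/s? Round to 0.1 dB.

34.5 dB

At s = jω = j4614:
zero (s+100): 100 + j4614 → |·| = √(100²+4614²) = √21298996 ≈ 4615.1, ∠ = arctan(4614/100) ≈ 88.76°
zero (s+2000): 2000 + j4614 → |·| = √(2000²+4614²) = √25288996 ≈ 5028.8, ∠ = arctan(4614/2000) ≈ 66.57°
pole (s+402): 402 + j4614 → |·| = √(402²+4614²) = √21450600 ≈ 4631.5, ∠ = arctan(4614/402) ≈ 85.02°
pole (s+897): 897 + j4614 → |·| = √(897²+4614²) = √22093605 ≈ 4700.4, ∠ = arctan(4614/897) ≈ 79.00°
|T| = 50 · 2.3208e+07 / 2.177e+07 ≈ 53.303
Gain = 20 log₁₀(53.303) ≈ 34.54 dB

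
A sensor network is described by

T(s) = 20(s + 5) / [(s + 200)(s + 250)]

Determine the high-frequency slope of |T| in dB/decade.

Each pole contributes −20 dB/decade at high frequency; each zero contributes +20 dB/decade.
Net: 1 zero(s) − 2 pole(s) → -20 dB/decade.

-20 dB/decade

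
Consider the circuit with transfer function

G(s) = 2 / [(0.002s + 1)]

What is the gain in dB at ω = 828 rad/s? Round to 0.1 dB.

At ω = 828 rad/s:
pole (1 + j828·0.002) = 1 + j1.656 → |·| ≈ 1.9345, ∠ ≈ 58.87°
|G| = 2 · 1 / (1.9345) ≈ 1.0339
Gain = 20 log₁₀(1.0339) ≈ 0.29 dB

0.3 dB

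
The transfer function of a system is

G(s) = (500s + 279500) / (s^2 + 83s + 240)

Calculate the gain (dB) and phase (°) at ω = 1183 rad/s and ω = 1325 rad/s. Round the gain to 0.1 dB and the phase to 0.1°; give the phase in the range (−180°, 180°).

Substitute s = j1183:
Numerator: 500(j1183) + 279500 = 279500 + j591500
Denominator: (j1183)^2 + 83(j1183) + 240 = -1399249 + j98189
|N| = √(279500² + 591500²) ≈ 6.5421e+05, ∠N ≈ 64.71°
|D| = √(1399249² + 98189²) ≈ 1.4027e+06, ∠D ≈ 175.99°
|G| = 6.5421e+05 / 1.4027e+06 ≈ 0.46639
Gain = 20 log₁₀(0.46639) ≈ -6.63 dB
∠G = 64.71° − 175.99° = -111.28°

Substitute s = j1325:
Numerator: 500(j1325) + 279500 = 279500 + j662500
Denominator: (j1325)^2 + 83(j1325) + 240 = -1755385 + j109975
|N| = √(279500² + 662500²) ≈ 7.1905e+05, ∠N ≈ 67.13°
|D| = √(1755385² + 109975²) ≈ 1.7588e+06, ∠D ≈ 176.42°
|G| = 7.1905e+05 / 1.7588e+06 ≈ 0.40883
Gain = 20 log₁₀(0.40883) ≈ -7.77 dB
∠G = 67.13° − 176.42° = -109.29°

ω = 1183: -6.6 dB, -111.3°; ω = 1325: -7.8 dB, -109.3°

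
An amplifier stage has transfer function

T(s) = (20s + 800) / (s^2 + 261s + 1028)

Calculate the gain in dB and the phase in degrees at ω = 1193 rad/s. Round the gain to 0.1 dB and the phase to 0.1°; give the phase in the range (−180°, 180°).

Substitute s = j1193:
Numerator: 20(j1193) + 800 = 800 + j23860
Denominator: (j1193)^2 + 261(j1193) + 1028 = -1422221 + j311373
|N| = √(800² + 23860²) ≈ 23873, ∠N ≈ 88.08°
|D| = √(1422221² + 311373²) ≈ 1.4559e+06, ∠D ≈ 167.65°
|T| = 23873 / 1.4559e+06 ≈ 0.016397
Gain = 20 log₁₀(0.016397) ≈ -35.70 dB
∠T = 88.08° − 167.65° = -79.57°

-35.7 dB, -79.6°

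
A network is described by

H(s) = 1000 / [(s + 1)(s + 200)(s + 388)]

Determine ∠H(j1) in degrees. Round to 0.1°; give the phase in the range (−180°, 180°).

-45.4°

At s = jω = j1:
pole (s+1): 1 + j1 → |·| = √(1²+1²) = √2 ≈ 1.4142, ∠ = arctan(1/1) ≈ 45.00°
pole (s+200): 200 + j1 → |·| = √(200²+1²) = √40001 ≈ 200, ∠ = arctan(1/200) ≈ 0.29°
pole (s+388): 388 + j1 → |·| = √(388²+1²) = √150545 ≈ 388, ∠ = arctan(1/388) ≈ 0.15°
∠H = 0.00° − 45.44° = -45.44°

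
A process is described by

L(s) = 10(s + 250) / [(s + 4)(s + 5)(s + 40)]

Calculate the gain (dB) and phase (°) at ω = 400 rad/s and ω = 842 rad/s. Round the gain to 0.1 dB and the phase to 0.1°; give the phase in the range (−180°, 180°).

At s = jω = j400:
zero (s+250): 250 + j400 → |·| = √(250²+400²) = √222500 ≈ 471.7, ∠ = arctan(400/250) ≈ 57.99°
pole (s+4): 4 + j400 → |·| = √(4²+400²) = √160016 ≈ 400.02, ∠ = arctan(400/4) ≈ 89.43°
pole (s+5): 5 + j400 → |·| = √(5²+400²) = √160025 ≈ 400.03, ∠ = arctan(400/5) ≈ 89.28°
pole (s+40): 40 + j400 → |·| = √(40²+400²) = √161600 ≈ 402, ∠ = arctan(400/40) ≈ 84.29°
|L| = 10 · 471.7 / 6.4328e+07 ≈ 7.3327e-05
Gain = 20 log₁₀(7.3327e-05) ≈ -82.69 dB
∠L = 57.99° − 263.00° = -205.01° ≡ 154.99° (principal value)

At s = jω = j842:
zero (s+250): 250 + j842 → |·| = √(250²+842²) = √771464 ≈ 878.33, ∠ = arctan(842/250) ≈ 73.46°
pole (s+4): 4 + j842 → |·| = √(4²+842²) = √708980 ≈ 842.01, ∠ = arctan(842/4) ≈ 89.73°
pole (s+5): 5 + j842 → |·| = √(5²+842²) = √708989 ≈ 842.01, ∠ = arctan(842/5) ≈ 89.66°
pole (s+40): 40 + j842 → |·| = √(40²+842²) = √710564 ≈ 842.95, ∠ = arctan(842/40) ≈ 87.28°
|L| = 10 · 878.33 / 5.9764e+08 ≈ 1.4697e-05
Gain = 20 log₁₀(1.4697e-05) ≈ -96.66 dB
∠L = 73.46° − 266.67° = -193.21° ≡ 166.79° (principal value)

ω = 400: -82.7 dB, 155.0°; ω = 842: -96.7 dB, 166.8°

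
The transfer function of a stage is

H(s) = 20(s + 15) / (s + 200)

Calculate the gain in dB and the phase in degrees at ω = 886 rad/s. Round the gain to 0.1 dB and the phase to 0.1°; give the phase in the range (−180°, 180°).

At s = jω = j886:
zero (s+15): 15 + j886 → |·| = √(15²+886²) = √785221 ≈ 886.13, ∠ = arctan(886/15) ≈ 89.03°
pole (s+200): 200 + j886 → |·| = √(200²+886²) = √824996 ≈ 908.29, ∠ = arctan(886/200) ≈ 77.28°
|H| = 20 · 886.13 / 908.29 ≈ 19.512
Gain = 20 log₁₀(19.512) ≈ 25.81 dB
∠H = 89.03° − 77.28° = 11.75°

25.8 dB, 11.8°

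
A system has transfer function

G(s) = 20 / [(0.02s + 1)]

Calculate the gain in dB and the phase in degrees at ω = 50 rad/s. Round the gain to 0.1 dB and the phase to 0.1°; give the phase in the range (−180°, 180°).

23.0 dB, -45.0°

At ω = 50 rad/s:
pole (1 + j50·0.02) = 1 + j1 → |·| ≈ 1.4142, ∠ ≈ 45.00°
|G| = 20 · 1 / (1.4142) ≈ 14.142
Gain = 20 log₁₀(14.142) ≈ 23.01 dB
∠G = (0°) − (45.00°) = -45.00°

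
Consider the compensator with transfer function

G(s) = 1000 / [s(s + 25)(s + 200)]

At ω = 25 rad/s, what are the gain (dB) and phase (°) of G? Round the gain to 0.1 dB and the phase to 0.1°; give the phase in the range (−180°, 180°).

At s = jω = j25:
pole (s+25): 25 + j25 → |·| = √(25²+25²) = √1250 ≈ 35.355, ∠ = arctan(25/25) ≈ 45.00°
pole (s+200): 200 + j25 → |·| = √(200²+25²) = √40625 ≈ 201.56, ∠ = arctan(25/200) ≈ 7.13°
pole at origin: |s| = 25, ∠ = 90.00° (in denominator)
|G| = 1000 / 1.7815e+05 ≈ 0.0056132
Gain = 20 log₁₀(0.0056132) ≈ -45.02 dB
∠G = 0.00° − 142.13° = -142.13°

-45.0 dB, -142.1°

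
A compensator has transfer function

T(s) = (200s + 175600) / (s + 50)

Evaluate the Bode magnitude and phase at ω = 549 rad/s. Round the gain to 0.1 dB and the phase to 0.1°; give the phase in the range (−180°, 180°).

51.5 dB, -52.8°

Substitute s = j549:
Numerator: 200(j549) + 175600 = 175600 + j109800
Denominator: (j549) + 50 = 50 + j549
|N| = √(175600² + 109800²) ≈ 2.071e+05, ∠N ≈ 32.02°
|D| = √(50² + 549²) ≈ 551.27, ∠D ≈ 84.80°
|T| = 2.071e+05 / 551.27 ≈ 375.68
Gain = 20 log₁₀(375.68) ≈ 51.50 dB
∠T = 32.02° − 84.80° = -52.78°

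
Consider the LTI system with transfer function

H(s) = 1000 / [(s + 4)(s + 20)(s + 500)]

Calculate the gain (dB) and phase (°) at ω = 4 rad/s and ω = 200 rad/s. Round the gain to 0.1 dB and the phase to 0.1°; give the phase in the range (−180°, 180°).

ω = 4: -35.2 dB, -56.8°; ω = 200: -86.7 dB, 165.1°

At s = jω = j4:
pole (s+4): 4 + j4 → |·| = √(4²+4²) = √32 ≈ 5.6569, ∠ = arctan(4/4) ≈ 45.00°
pole (s+20): 20 + j4 → |·| = √(20²+4²) = √416 ≈ 20.396, ∠ = arctan(4/20) ≈ 11.31°
pole (s+500): 500 + j4 → |·| = √(500²+4²) = √250016 ≈ 500.02, ∠ = arctan(4/500) ≈ 0.46°
|H| = 1000 / 57691 ≈ 0.017334
Gain = 20 log₁₀(0.017334) ≈ -35.22 dB
∠H = 0.00° − 56.77° = -56.77°

At s = jω = j200:
pole (s+4): 4 + j200 → |·| = √(4²+200²) = √40016 ≈ 200.04, ∠ = arctan(200/4) ≈ 88.85°
pole (s+20): 20 + j200 → |·| = √(20²+200²) = √40400 ≈ 201, ∠ = arctan(200/20) ≈ 84.29°
pole (s+500): 500 + j200 → |·| = √(500²+200²) = √290000 ≈ 538.52, ∠ = arctan(200/500) ≈ 21.80°
|H| = 1000 / 2.1653e+07 ≈ 4.6183e-05
Gain = 20 log₁₀(4.6183e-05) ≈ -86.71 dB
∠H = 0.00° − 194.94° = -194.94° ≡ 165.06° (principal value)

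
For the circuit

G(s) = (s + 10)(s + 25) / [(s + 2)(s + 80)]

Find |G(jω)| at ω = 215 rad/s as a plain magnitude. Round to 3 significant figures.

At s = jω = j215:
zero (s+10): 10 + j215 → |·| = √(10²+215²) = √46325 ≈ 215.23, ∠ = arctan(215/10) ≈ 87.34°
zero (s+25): 25 + j215 → |·| = √(25²+215²) = √46850 ≈ 216.45, ∠ = arctan(215/25) ≈ 83.37°
pole (s+2): 2 + j215 → |·| = √(2²+215²) = √46229 ≈ 215.01, ∠ = arctan(215/2) ≈ 89.47°
pole (s+80): 80 + j215 → |·| = √(80²+215²) = √52625 ≈ 229.4, ∠ = arctan(215/80) ≈ 69.59°
|G| = 1 · 46587 / 49323 ≈ 0.94453

0.945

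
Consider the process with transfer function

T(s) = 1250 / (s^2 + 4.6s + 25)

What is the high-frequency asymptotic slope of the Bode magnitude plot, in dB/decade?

-40 dB/decade

Each pole contributes −20 dB/decade at high frequency; each zero contributes +20 dB/decade.
Net: 0 zero(s) − 2 pole(s) → -40 dB/decade.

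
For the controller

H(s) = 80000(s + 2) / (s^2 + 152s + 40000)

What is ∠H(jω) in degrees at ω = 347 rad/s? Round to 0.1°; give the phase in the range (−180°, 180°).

-57.1°

At s = jω = j347:
zero (s+2): 2 + j347 → |·| = √(2²+347²) = √120413 ≈ 347.01, ∠ = arctan(347/2) ≈ 89.67°
quadratic: (j347)² + 152·j347 + 40000 = -80409 + j52744 → |·| ≈ 96164, ∠ ≈ 146.74°
∠H = 89.67° − 146.74° = -57.07°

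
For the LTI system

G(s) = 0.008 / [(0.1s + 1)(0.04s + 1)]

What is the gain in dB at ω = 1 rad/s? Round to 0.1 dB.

-42.0 dB

At ω = 1 rad/s:
pole (1 + j1·0.1) = 1 + j0.1 → |·| ≈ 1.005, ∠ ≈ 5.71°
pole (1 + j1·0.04) = 1 + j0.04 → |·| ≈ 1.0008, ∠ ≈ 2.29°
|G| = 0.008 · 1 / (1.005 · 1.0008) ≈ 0.0079538
Gain = 20 log₁₀(0.0079538) ≈ -41.99 dB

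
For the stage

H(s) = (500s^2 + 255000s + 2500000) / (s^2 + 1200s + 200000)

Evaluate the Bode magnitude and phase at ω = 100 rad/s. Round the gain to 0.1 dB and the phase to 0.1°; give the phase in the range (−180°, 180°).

41.1 dB, 63.3°

Substitute s = j100:
Numerator: 500(j100)^2 + 255000(j100) + 2500000 = -2500000 + j25500000
Denominator: (j100)^2 + 1200(j100) + 200000 = 190000 + j120000
|N| = √(2500000² + 25500000²) ≈ 2.5622e+07, ∠N ≈ 95.60°
|D| = √(190000² + 120000²) ≈ 2.2472e+05, ∠D ≈ 32.28°
|H| = 2.5622e+07 / 2.2472e+05 ≈ 114.02
Gain = 20 log₁₀(114.02) ≈ 41.14 dB
∠H = 95.60° − 32.28° = 63.32°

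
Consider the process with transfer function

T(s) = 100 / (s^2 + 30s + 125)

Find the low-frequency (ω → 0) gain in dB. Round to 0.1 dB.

-1.9 dB

T(0) = 100 / 125 = 0.8
20 log₁₀(0.8) ≈ -1.94 dB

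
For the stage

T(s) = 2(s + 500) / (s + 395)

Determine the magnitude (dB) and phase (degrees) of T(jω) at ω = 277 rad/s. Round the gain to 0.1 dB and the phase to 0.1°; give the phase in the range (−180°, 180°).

At s = jω = j277:
zero (s+500): 500 + j277 → |·| = √(500²+277²) = √326729 ≈ 571.6, ∠ = arctan(277/500) ≈ 28.99°
pole (s+395): 395 + j277 → |·| = √(395²+277²) = √232754 ≈ 482.45, ∠ = arctan(277/395) ≈ 35.04°
|T| = 2 · 571.6 / 482.45 ≈ 2.3696
Gain = 20 log₁₀(2.3696) ≈ 7.49 dB
∠T = 28.99° − 35.04° = -6.05°

7.5 dB, -6.1°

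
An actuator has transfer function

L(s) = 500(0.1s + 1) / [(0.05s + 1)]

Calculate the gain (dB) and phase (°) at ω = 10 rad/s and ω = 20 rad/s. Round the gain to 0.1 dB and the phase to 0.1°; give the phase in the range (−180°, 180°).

ω = 10: 56.0 dB, 18.4°; ω = 20: 58.0 dB, 18.4°

At ω = 10 rad/s:
zero (1 + j10·0.1) = 1 + j1 → |·| ≈ 1.4142, ∠ ≈ 45.00°
pole (1 + j10·0.05) = 1 + j0.5 → |·| ≈ 1.118, ∠ ≈ 26.57°
|L| = 500 · 1.4142 / (1.118) ≈ 632.47
Gain = 20 log₁₀(632.47) ≈ 56.02 dB
∠L = (45.00°) − (26.57°) = 18.43°

At ω = 20 rad/s:
zero (1 + j20·0.1) = 1 + j2 → |·| ≈ 2.2361, ∠ ≈ 63.43°
pole (1 + j20·0.05) = 1 + j1 → |·| ≈ 1.4142, ∠ ≈ 45.00°
|L| = 500 · 2.2361 / (1.4142) ≈ 790.59
Gain = 20 log₁₀(790.59) ≈ 57.96 dB
∠L = (63.43°) − (45.00°) = 18.43°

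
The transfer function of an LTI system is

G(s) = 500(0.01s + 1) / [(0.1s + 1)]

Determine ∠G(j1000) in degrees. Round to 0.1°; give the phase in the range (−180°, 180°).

At ω = 1000 rad/s:
zero (1 + j1000·0.01) = 1 + j10 → |·| ≈ 10.05, ∠ ≈ 84.29°
pole (1 + j1000·0.1) = 1 + j100 → |·| ≈ 100, ∠ ≈ 89.43°
∠G = (84.29°) − (89.43°) = -5.14°

-5.1°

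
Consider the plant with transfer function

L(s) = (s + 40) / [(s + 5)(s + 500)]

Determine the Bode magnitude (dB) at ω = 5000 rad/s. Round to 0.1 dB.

At s = jω = j5000:
zero (s+40): 40 + j5000 → |·| = √(40²+5000²) = √25001600 ≈ 5000.2, ∠ = arctan(5000/40) ≈ 89.54°
pole (s+5): 5 + j5000 → |·| = √(5²+5000²) = √25000025 ≈ 5000, ∠ = arctan(5000/5) ≈ 89.94°
pole (s+500): 500 + j5000 → |·| = √(500²+5000²) = √25250000 ≈ 5024.9, ∠ = arctan(5000/500) ≈ 84.29°
|L| = 1 · 5000.2 / 2.5124e+07 ≈ 0.00019902
Gain = 20 log₁₀(0.00019902) ≈ -74.02 dB

-74.0 dB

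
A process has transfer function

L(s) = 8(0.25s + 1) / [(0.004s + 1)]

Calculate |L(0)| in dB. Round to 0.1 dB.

18.1 dB

L(0) = 8 · 1 / 1 = 8
20 log₁₀(8) ≈ 18.06 dB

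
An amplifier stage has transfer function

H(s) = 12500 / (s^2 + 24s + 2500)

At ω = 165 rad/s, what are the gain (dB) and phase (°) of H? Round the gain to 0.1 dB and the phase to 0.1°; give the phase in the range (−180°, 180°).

-6.0 dB, -170.9°

At s = jω = j165:
quadratic: (j165)² + 24·j165 + 2500 = -24725 + j3960 → |·| ≈ 25040, ∠ ≈ 170.90°
|H| = 12500 / 25040 ≈ 0.4992
Gain = 20 log₁₀(0.4992) ≈ -6.03 dB
∠H = 0.00° − 170.90° = -170.90°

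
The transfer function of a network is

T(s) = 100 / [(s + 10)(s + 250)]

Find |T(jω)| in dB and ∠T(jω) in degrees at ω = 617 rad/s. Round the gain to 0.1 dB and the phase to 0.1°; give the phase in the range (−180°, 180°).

-72.3 dB, -157.0°

At s = jω = j617:
pole (s+10): 10 + j617 → |·| = √(10²+617²) = √380789 ≈ 617.08, ∠ = arctan(617/10) ≈ 89.07°
pole (s+250): 250 + j617 → |·| = √(250²+617²) = √443189 ≈ 665.72, ∠ = arctan(617/250) ≈ 67.94°
|T| = 100 / 4.108e+05 ≈ 0.00024343
Gain = 20 log₁₀(0.00024343) ≈ -72.27 dB
∠T = 0.00° − 157.01° = -157.01°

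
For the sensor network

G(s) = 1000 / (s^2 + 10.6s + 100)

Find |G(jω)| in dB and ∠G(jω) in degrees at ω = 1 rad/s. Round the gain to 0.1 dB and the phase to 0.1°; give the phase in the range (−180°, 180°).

20.0 dB, -6.1°

At s = jω = j1:
quadratic: (j1)² + 10.6·j1 + 100 = 99 + j10.6 → |·| ≈ 99.566, ∠ ≈ 6.11°
|G| = 1000 / 99.566 ≈ 10.044
Gain = 20 log₁₀(10.044) ≈ 20.04 dB
∠G = 0.00° − 6.11° = -6.11°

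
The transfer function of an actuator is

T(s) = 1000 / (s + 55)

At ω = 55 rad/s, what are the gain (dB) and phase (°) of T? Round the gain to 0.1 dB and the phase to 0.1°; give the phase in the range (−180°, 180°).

22.2 dB, -45.0°

At s = jω = j55:
pole (s+55): 55 + j55 → |·| = √(55²+55²) = √6050 ≈ 77.782, ∠ = arctan(55/55) ≈ 45.00°
|T| = 1000 / 77.782 ≈ 12.856
Gain = 20 log₁₀(12.856) ≈ 22.18 dB
∠T = 0.00° − 45.00° = -45.00°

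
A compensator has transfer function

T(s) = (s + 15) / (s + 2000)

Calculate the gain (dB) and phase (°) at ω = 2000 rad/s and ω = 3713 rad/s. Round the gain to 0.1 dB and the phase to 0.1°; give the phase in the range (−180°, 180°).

ω = 2000: -3.0 dB, 44.6°; ω = 3713: -1.1 dB, 28.1°

At s = jω = j2000:
zero (s+15): 15 + j2000 → |·| = √(15²+2000²) = √4000225 ≈ 2000.1, ∠ = arctan(2000/15) ≈ 89.57°
pole (s+2000): 2000 + j2000 → |·| = √(2000²+2000²) = √8000000 ≈ 2828.4, ∠ = arctan(2000/2000) ≈ 45.00°
|T| = 1 · 2000.1 / 2828.4 ≈ 0.70715
Gain = 20 log₁₀(0.70715) ≈ -3.01 dB
∠T = 89.57° − 45.00° = 44.57°

At s = jω = j3713:
zero (s+15): 15 + j3713 → |·| = √(15²+3713²) = √13786594 ≈ 3713, ∠ = arctan(3713/15) ≈ 89.77°
pole (s+2000): 2000 + j3713 → |·| = √(2000²+3713²) = √17786369 ≈ 4217.4, ∠ = arctan(3713/2000) ≈ 61.69°
|T| = 1 · 3713 / 4217.4 ≈ 0.8804
Gain = 20 log₁₀(0.8804) ≈ -1.11 dB
∠T = 89.77° − 61.69° = 28.08°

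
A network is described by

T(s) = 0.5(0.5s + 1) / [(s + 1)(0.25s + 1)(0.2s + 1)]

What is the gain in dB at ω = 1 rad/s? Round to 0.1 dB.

At ω = 1 rad/s:
zero (1 + j1·0.5) = 1 + j0.5 → |·| ≈ 1.118, ∠ ≈ 26.57°
pole (1 + j1·1) = 1 + j1 → |·| ≈ 1.4142, ∠ ≈ 45.00°
pole (1 + j1·0.25) = 1 + j0.25 → |·| ≈ 1.0308, ∠ ≈ 14.04°
pole (1 + j1·0.2) = 1 + j0.2 → |·| ≈ 1.0198, ∠ ≈ 11.31°
|T| = 0.5 · 1.118 / (1.4142 · 1.0308 · 1.0198) ≈ 0.37602
Gain = 20 log₁₀(0.37602) ≈ -8.50 dB

-8.5 dB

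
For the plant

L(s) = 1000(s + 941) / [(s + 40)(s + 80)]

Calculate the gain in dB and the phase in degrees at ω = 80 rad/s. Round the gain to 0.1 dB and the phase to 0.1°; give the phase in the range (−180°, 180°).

39.4 dB, -103.6°

At s = jω = j80:
zero (s+941): 941 + j80 → |·| = √(941²+80²) = √891881 ≈ 944.39, ∠ = arctan(80/941) ≈ 4.86°
pole (s+40): 40 + j80 → |·| = √(40²+80²) = √8000 ≈ 89.443, ∠ = arctan(80/40) ≈ 63.43°
pole (s+80): 80 + j80 → |·| = √(80²+80²) = √12800 ≈ 113.14, ∠ = arctan(80/80) ≈ 45.00°
|L| = 1000 · 944.39 / 10120 ≈ 93.319
Gain = 20 log₁₀(93.319) ≈ 39.40 dB
∠L = 4.86° − 108.43° = -103.57°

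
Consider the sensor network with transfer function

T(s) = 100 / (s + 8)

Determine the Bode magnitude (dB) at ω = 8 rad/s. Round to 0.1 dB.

Substitute s = j8:
Numerator: 100 = 100 + j0
Denominator: (j8) + 8 = 8 + j8
|N| = √(100² + 0²) ≈ 100, ∠N ≈ 0.00°
|D| = √(8² + 8²) ≈ 11.314, ∠D ≈ 45.00°
|T| = 100 / 11.314 ≈ 8.8386
Gain = 20 log₁₀(8.8386) ≈ 18.93 dB

18.9 dB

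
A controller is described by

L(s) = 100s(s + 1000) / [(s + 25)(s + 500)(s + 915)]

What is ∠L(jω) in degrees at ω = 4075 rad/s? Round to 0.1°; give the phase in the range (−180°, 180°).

At s = jω = j4075:
zero (s+1000): 1000 + j4075 → |·| = √(1000²+4075²) = √17605625 ≈ 4195.9, ∠ = arctan(4075/1000) ≈ 76.21°
zero at origin: s = j4075 → |·| = 4075, ∠ = 90.00°
pole (s+25): 25 + j4075 → |·| = √(25²+4075²) = √16606250 ≈ 4075.1, ∠ = arctan(4075/25) ≈ 89.65°
pole (s+500): 500 + j4075 → |·| = √(500²+4075²) = √16855625 ≈ 4105.6, ∠ = arctan(4075/500) ≈ 83.00°
pole (s+915): 915 + j4075 → |·| = √(915²+4075²) = √17442850 ≈ 4176.5, ∠ = arctan(4075/915) ≈ 77.34°
∠L = 166.21° − 249.99° = -83.78°

-83.8°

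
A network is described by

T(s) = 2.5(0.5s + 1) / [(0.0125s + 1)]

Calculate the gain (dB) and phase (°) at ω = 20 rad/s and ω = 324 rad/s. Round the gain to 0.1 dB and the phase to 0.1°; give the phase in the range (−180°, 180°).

ω = 20: 27.7 dB, 70.3°; ω = 324: 39.7 dB, 13.5°

At ω = 20 rad/s:
zero (1 + j20·0.5) = 1 + j10 → |·| ≈ 10.05, ∠ ≈ 84.29°
pole (1 + j20·0.0125) = 1 + j0.25 → |·| ≈ 1.0308, ∠ ≈ 14.04°
|T| = 2.5 · 10.05 / (1.0308) ≈ 24.374
Gain = 20 log₁₀(24.374) ≈ 27.74 dB
∠T = (84.29°) − (14.04°) = 70.25°

At ω = 324 rad/s:
zero (1 + j324·0.5) = 1 + j162 → |·| ≈ 162, ∠ ≈ 89.65°
pole (1 + j324·0.0125) = 1 + j4.05 → |·| ≈ 4.1716, ∠ ≈ 76.13°
|T| = 2.5 · 162 / (4.1716) ≈ 97.085
Gain = 20 log₁₀(97.085) ≈ 39.74 dB
∠T = (89.65°) − (76.13°) = 13.52°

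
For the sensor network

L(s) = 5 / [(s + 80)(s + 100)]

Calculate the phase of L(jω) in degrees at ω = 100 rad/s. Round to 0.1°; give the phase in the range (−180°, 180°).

-96.3°

At s = jω = j100:
pole (s+80): 80 + j100 → |·| = √(80²+100²) = √16400 ≈ 128.06, ∠ = arctan(100/80) ≈ 51.34°
pole (s+100): 100 + j100 → |·| = √(100²+100²) = √20000 ≈ 141.42, ∠ = arctan(100/100) ≈ 45.00°
∠L = 0.00° − 96.34° = -96.34°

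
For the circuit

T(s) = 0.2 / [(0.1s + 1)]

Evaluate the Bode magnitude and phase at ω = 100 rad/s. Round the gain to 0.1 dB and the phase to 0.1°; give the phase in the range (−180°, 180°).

At ω = 100 rad/s:
pole (1 + j100·0.1) = 1 + j10 → |·| ≈ 10.05, ∠ ≈ 84.29°
|T| = 0.2 · 1 / (10.05) ≈ 0.0199
Gain = 20 log₁₀(0.0199) ≈ -34.02 dB
∠T = (0°) − (84.29°) = -84.29°

-34.0 dB, -84.3°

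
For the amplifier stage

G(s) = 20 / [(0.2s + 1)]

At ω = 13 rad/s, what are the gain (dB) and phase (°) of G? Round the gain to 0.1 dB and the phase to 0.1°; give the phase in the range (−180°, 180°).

17.1 dB, -69.0°

At ω = 13 rad/s:
pole (1 + j13·0.2) = 1 + j2.6 → |·| ≈ 2.7857, ∠ ≈ 68.96°
|G| = 20 · 1 / (2.7857) ≈ 7.1795
Gain = 20 log₁₀(7.1795) ≈ 17.12 dB
∠G = (0°) − (68.96°) = -68.96°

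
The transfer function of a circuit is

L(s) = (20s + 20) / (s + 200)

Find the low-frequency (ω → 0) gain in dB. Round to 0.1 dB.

L(0) = 20 / 200 = 0.1
20 log₁₀(0.1) ≈ -20.00 dB

-20.0 dB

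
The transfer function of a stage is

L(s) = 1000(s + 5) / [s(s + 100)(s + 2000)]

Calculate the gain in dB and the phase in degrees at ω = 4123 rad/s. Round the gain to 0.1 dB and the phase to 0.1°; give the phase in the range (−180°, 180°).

-85.5 dB, -152.8°

At s = jω = j4123:
zero (s+5): 5 + j4123 → |·| = √(5²+4123²) = √16999154 ≈ 4123, ∠ = arctan(4123/5) ≈ 89.93°
pole (s+100): 100 + j4123 → |·| = √(100²+4123²) = √17009129 ≈ 4124.2, ∠ = arctan(4123/100) ≈ 88.61°
pole (s+2000): 2000 + j4123 → |·| = √(2000²+4123²) = √20999129 ≈ 4582.5, ∠ = arctan(4123/2000) ≈ 64.12°
pole at origin: |s| = 4123, ∠ = 90.00° (in denominator)
|L| = 1000 · 4123 / 7.7921e+10 ≈ 5.2913e-05
Gain = 20 log₁₀(5.2913e-05) ≈ -85.53 dB
∠L = 89.93° − 242.73° = -152.80°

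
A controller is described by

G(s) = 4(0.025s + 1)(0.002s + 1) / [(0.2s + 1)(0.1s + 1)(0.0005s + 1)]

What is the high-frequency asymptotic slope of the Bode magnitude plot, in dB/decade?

-20 dB/decade

Each pole contributes −20 dB/decade at high frequency; each zero contributes +20 dB/decade.
Net: 2 zero(s) − 3 pole(s) → -20 dB/decade.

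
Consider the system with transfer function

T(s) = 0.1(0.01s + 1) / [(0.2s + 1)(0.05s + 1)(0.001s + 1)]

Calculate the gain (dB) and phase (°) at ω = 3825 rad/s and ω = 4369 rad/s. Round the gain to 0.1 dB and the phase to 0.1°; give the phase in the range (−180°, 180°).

ω = 3825: -103.6 dB, -166.5°; ω = 4369: -105.8 dB, -168.1°

At ω = 3825 rad/s:
zero (1 + j3825·0.01) = 1 + j38.25 → |·| ≈ 38.263, ∠ ≈ 88.50°
pole (1 + j3825·0.2) = 1 + j765 → |·| ≈ 765, ∠ ≈ 89.93°
pole (1 + j3825·0.05) = 1 + j191.25 → |·| ≈ 191.25, ∠ ≈ 89.70°
pole (1 + j3825·0.001) = 1 + j3.825 → |·| ≈ 3.9536, ∠ ≈ 75.35°
|T| = 0.1 · 38.263 / (765 · 191.25 · 3.9536) ≈ 6.6149e-06
Gain = 20 log₁₀(6.6149e-06) ≈ -103.59 dB
∠T = (88.50°) − (89.93° + 89.70° + 75.35°) = -166.48°

At ω = 4369 rad/s:
zero (1 + j4369·0.01) = 1 + j43.69 → |·| ≈ 43.701, ∠ ≈ 88.69°
pole (1 + j4369·0.2) = 1 + j873.8 → |·| ≈ 873.8, ∠ ≈ 89.93°
pole (1 + j4369·0.05) = 1 + j218.45 → |·| ≈ 218.45, ∠ ≈ 89.74°
pole (1 + j4369·0.001) = 1 + j4.369 → |·| ≈ 4.482, ∠ ≈ 77.11°
|T| = 0.1 · 43.701 / (873.8 · 218.45 · 4.482) ≈ 5.1081e-06
Gain = 20 log₁₀(5.1081e-06) ≈ -105.83 dB
∠T = (88.69°) − (89.93° + 89.74° + 77.11°) = -168.09°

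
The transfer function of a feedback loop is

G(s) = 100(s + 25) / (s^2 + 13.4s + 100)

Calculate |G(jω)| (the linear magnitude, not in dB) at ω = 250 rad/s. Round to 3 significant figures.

0.402

At s = jω = j250:
zero (s+25): 25 + j250 → |·| = √(25²+250²) = √63125 ≈ 251.25, ∠ = arctan(250/25) ≈ 84.29°
quadratic: (j250)² + 13.4·j250 + 100 = -62400 + j3350 → |·| ≈ 62490, ∠ ≈ 176.93°
|G| = 100 · 251.25 / 62490 ≈ 0.40206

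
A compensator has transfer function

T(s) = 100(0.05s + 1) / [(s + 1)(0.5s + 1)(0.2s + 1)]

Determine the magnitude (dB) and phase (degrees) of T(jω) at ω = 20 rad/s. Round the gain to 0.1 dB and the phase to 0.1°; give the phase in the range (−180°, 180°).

-15.4 dB, 157.6°

At ω = 20 rad/s:
zero (1 + j20·0.05) = 1 + j1 → |·| ≈ 1.4142, ∠ ≈ 45.00°
pole (1 + j20·1) = 1 + j20 → |·| ≈ 20.025, ∠ ≈ 87.14°
pole (1 + j20·0.5) = 1 + j10 → |·| ≈ 10.05, ∠ ≈ 84.29°
pole (1 + j20·0.2) = 1 + j4 → |·| ≈ 4.1231, ∠ ≈ 75.96°
|T| = 100 · 1.4142 / (20.025 · 10.05 · 4.1231) ≈ 0.17043
Gain = 20 log₁₀(0.17043) ≈ -15.37 dB
∠T = (45.00°) − (87.14° + 84.29° + 75.96°) = -202.39° ≡ 157.61° (principal value)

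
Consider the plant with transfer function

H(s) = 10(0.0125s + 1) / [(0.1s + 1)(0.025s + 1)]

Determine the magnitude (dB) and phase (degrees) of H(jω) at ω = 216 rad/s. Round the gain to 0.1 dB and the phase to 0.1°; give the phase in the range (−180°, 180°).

-12.3 dB, -97.2°

At ω = 216 rad/s:
zero (1 + j216·0.0125) = 1 + j2.7 → |·| ≈ 2.8792, ∠ ≈ 69.68°
pole (1 + j216·0.1) = 1 + j21.6 → |·| ≈ 21.623, ∠ ≈ 87.35°
pole (1 + j216·0.025) = 1 + j5.4 → |·| ≈ 5.4918, ∠ ≈ 79.51°
|H| = 10 · 2.8792 / (21.623 · 5.4918) ≈ 0.24246
Gain = 20 log₁₀(0.24246) ≈ -12.31 dB
∠H = (69.68°) − (87.35° + 79.51°) = -97.18°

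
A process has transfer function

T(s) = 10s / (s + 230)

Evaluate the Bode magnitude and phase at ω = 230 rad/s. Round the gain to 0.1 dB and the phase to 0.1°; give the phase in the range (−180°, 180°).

17.0 dB, 45.0°

At s = jω = j230:
zero at origin: s = j230 → |·| = 230, ∠ = 90.00°
pole (s+230): 230 + j230 → |·| = √(230²+230²) = √105800 ≈ 325.27, ∠ = arctan(230/230) ≈ 45.00°
|T| = 10 · 230 / 325.27 ≈ 7.071
Gain = 20 log₁₀(7.071) ≈ 16.99 dB
∠T = 90.00° − 45.00° = 45.00°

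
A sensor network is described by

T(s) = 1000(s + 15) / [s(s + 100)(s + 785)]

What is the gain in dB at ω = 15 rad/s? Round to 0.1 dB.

At s = jω = j15:
zero (s+15): 15 + j15 → |·| = √(15²+15²) = √450 ≈ 21.213, ∠ = arctan(15/15) ≈ 45.00°
pole (s+100): 100 + j15 → |·| = √(100²+15²) = √10225 ≈ 101.12, ∠ = arctan(15/100) ≈ 8.53°
pole (s+785): 785 + j15 → |·| = √(785²+15²) = √616450 ≈ 785.14, ∠ = arctan(15/785) ≈ 1.09°
pole at origin: |s| = 15, ∠ = 90.00° (in denominator)
|T| = 1000 · 21.213 / 1.1909e+06 ≈ 0.017813
Gain = 20 log₁₀(0.017813) ≈ -34.99 dB

-35.0 dB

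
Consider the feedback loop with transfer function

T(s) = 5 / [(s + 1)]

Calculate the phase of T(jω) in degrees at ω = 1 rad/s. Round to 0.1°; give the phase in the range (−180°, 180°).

At ω = 1 rad/s:
pole (1 + j1·1) = 1 + j1 → |·| ≈ 1.4142, ∠ ≈ 45.00°
∠T = (0°) − (45.00°) = -45.00°

-45.0°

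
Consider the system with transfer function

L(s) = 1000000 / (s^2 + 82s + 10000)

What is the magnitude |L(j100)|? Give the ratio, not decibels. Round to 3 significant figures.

122

At s = jω = j100:
quadratic: (j100)² + 82·j100 + 10000 = 0 + j8200 → |·| ≈ 8200, ∠ ≈ 90.00°
|L| = 1000000 / 8200 ≈ 121.95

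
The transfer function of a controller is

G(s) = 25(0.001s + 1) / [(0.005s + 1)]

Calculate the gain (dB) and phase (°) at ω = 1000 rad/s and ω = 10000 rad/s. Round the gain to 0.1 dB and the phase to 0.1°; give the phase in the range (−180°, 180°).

ω = 1000: 16.8 dB, -33.7°; ω = 10000: 14.0 dB, -4.6°

At ω = 1000 rad/s:
zero (1 + j1000·0.001) = 1 + j1 → |·| ≈ 1.4142, ∠ ≈ 45.00°
pole (1 + j1000·0.005) = 1 + j5 → |·| ≈ 5.099, ∠ ≈ 78.69°
|G| = 25 · 1.4142 / (5.099) ≈ 6.9337
Gain = 20 log₁₀(6.9337) ≈ 16.82 dB
∠G = (45.00°) − (78.69°) = -33.69°

At ω = 10000 rad/s:
zero (1 + j10000·0.001) = 1 + j10 → |·| ≈ 10.05, ∠ ≈ 84.29°
pole (1 + j10000·0.005) = 1 + j50 → |·| ≈ 50.01, ∠ ≈ 88.85°
|G| = 25 · 10.05 / (50.01) ≈ 5.024
Gain = 20 log₁₀(5.024) ≈ 14.02 dB
∠G = (84.29°) − (88.85°) = -4.56°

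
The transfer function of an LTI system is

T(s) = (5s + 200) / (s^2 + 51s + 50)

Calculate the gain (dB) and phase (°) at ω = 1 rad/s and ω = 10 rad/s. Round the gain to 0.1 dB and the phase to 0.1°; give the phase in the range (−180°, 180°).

ω = 1: 9.0 dB, -44.7°; ω = 10: -7.9 dB, -81.6°

Substitute s = j1:
Numerator: 5(j1) + 200 = 200 + j5
Denominator: (j1)^2 + 51(j1) + 50 = 49 + j51
|N| = √(200² + 5²) ≈ 200.06, ∠N ≈ 1.43°
|D| = √(49² + 51²) ≈ 70.725, ∠D ≈ 46.15°
|T| = 200.06 / 70.725 ≈ 2.8287
Gain = 20 log₁₀(2.8287) ≈ 9.03 dB
∠T = 1.43° − 46.15° = -44.72°

Substitute s = j10:
Numerator: 5(j10) + 200 = 200 + j50
Denominator: (j10)^2 + 51(j10) + 50 = -50 + j510
|N| = √(200² + 50²) ≈ 206.16, ∠N ≈ 14.04°
|D| = √(50² + 510²) ≈ 512.45, ∠D ≈ 95.60°
|T| = 206.16 / 512.45 ≈ 0.4023
Gain = 20 log₁₀(0.4023) ≈ -7.91 dB
∠T = 14.04° − 95.60° = -81.56°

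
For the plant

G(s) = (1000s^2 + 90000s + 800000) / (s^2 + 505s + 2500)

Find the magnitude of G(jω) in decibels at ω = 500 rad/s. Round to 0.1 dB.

57.1 dB

Substitute s = j500:
Numerator: 1000(j500)^2 + 90000(j500) + 800000 = -249200000 + j45000000
Denominator: (j500)^2 + 505(j500) + 2500 = -247500 + j252500
|N| = √(249200000² + 45000000²) ≈ 2.5323e+08, ∠N ≈ 169.76°
|D| = √(247500² + 252500²) ≈ 3.5357e+05, ∠D ≈ 134.43°
|G| = 2.5323e+08 / 3.5357e+05 ≈ 716.21
Gain = 20 log₁₀(716.21) ≈ 57.10 dB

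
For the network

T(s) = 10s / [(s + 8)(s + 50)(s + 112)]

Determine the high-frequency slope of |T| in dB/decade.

-40 dB/decade

Each pole contributes −20 dB/decade at high frequency; each zero contributes +20 dB/decade.
Net: 1 zero(s) − 3 pole(s) → -40 dB/decade.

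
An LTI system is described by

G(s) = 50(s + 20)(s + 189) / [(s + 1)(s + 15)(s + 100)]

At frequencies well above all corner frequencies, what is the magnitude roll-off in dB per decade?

Each pole contributes −20 dB/decade at high frequency; each zero contributes +20 dB/decade.
Net: 2 zero(s) − 3 pole(s) → -20 dB/decade.

-20 dB/decade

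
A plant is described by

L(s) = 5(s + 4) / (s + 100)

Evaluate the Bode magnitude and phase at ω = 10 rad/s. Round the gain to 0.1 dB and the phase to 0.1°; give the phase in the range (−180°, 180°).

-5.4 dB, 62.5°

At s = jω = j10:
zero (s+4): 4 + j10 → |·| = √(4²+10²) = √116 ≈ 10.77, ∠ = arctan(10/4) ≈ 68.20°
pole (s+100): 100 + j10 → |·| = √(100²+10²) = √10100 ≈ 100.5, ∠ = arctan(10/100) ≈ 5.71°
|L| = 5 · 10.77 / 100.5 ≈ 0.53582
Gain = 20 log₁₀(0.53582) ≈ -5.42 dB
∠L = 68.20° − 5.71° = 62.49°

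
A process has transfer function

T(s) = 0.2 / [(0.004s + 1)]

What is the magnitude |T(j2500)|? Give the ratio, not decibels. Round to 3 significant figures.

At ω = 2500 rad/s:
pole (1 + j2500·0.004) = 1 + j10 → |·| ≈ 10.05, ∠ ≈ 84.29°
|T| = 0.2 · 1 / (10.05) ≈ 0.0199

0.0199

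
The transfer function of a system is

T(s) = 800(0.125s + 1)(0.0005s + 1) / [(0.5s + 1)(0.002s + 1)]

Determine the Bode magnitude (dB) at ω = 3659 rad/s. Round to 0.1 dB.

At ω = 3659 rad/s:
zero (1 + j3659·0.125) = 1 + j457.375 → |·| ≈ 457.38, ∠ ≈ 89.87°
zero (1 + j3659·0.0005) = 1 + j1.8295 → |·| ≈ 2.085, ∠ ≈ 61.34°
pole (1 + j3659·0.5) = 1 + j1829.5 → |·| ≈ 1829.5, ∠ ≈ 89.97°
pole (1 + j3659·0.002) = 1 + j7.318 → |·| ≈ 7.386, ∠ ≈ 82.22°
|T| = 800 · 457.38 · 2.085 / (1829.5 · 7.386) ≈ 56.459
Gain = 20 log₁₀(56.459) ≈ 35.03 dB

35.0 dB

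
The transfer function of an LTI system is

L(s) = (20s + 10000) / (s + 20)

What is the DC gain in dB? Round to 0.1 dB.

L(0) = 10000 / 20 = 500
20 log₁₀(500) ≈ 53.98 dB

54.0 dB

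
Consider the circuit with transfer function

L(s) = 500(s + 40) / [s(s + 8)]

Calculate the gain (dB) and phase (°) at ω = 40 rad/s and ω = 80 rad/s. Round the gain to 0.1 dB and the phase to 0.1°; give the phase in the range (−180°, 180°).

ω = 40: 24.8 dB, -123.7°; ω = 80: 16.8 dB, -110.9°

At s = jω = j40:
zero (s+40): 40 + j40 → |·| = √(40²+40²) = √3200 ≈ 56.569, ∠ = arctan(40/40) ≈ 45.00°
pole (s+8): 8 + j40 → |·| = √(8²+40²) = √1664 ≈ 40.792, ∠ = arctan(40/8) ≈ 78.69°
pole at origin: |s| = 40, ∠ = 90.00° (in denominator)
|L| = 500 · 56.569 / 1631.7 ≈ 17.334
Gain = 20 log₁₀(17.334) ≈ 24.78 dB
∠L = 45.00° − 168.69° = -123.69°

At s = jω = j80:
zero (s+40): 40 + j80 → |·| = √(40²+80²) = √8000 ≈ 89.443, ∠ = arctan(80/40) ≈ 63.43°
pole (s+8): 8 + j80 → |·| = √(8²+80²) = √6464 ≈ 80.399, ∠ = arctan(80/8) ≈ 84.29°
pole at origin: |s| = 80, ∠ = 90.00° (in denominator)
|L| = 500 · 89.443 / 6431.9 ≈ 6.9531
Gain = 20 log₁₀(6.9531) ≈ 16.84 dB
∠L = 63.43° − 174.29° = -110.86°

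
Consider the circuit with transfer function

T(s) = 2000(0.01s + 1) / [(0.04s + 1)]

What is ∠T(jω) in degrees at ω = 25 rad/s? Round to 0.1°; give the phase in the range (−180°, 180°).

At ω = 25 rad/s:
zero (1 + j25·0.01) = 1 + j0.25 → |·| ≈ 1.0308, ∠ ≈ 14.04°
pole (1 + j25·0.04) = 1 + j1 → |·| ≈ 1.4142, ∠ ≈ 45.00°
∠T = (14.04°) − (45.00°) = -30.96°

-31.0°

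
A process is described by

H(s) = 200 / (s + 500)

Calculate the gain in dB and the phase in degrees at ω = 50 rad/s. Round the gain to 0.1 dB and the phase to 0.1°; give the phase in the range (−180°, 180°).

-8.0 dB, -5.7°

At s = jω = j50:
pole (s+500): 500 + j50 → |·| = √(500²+50²) = √252500 ≈ 502.49, ∠ = arctan(50/500) ≈ 5.71°
|H| = 200 / 502.49 ≈ 0.39802
Gain = 20 log₁₀(0.39802) ≈ -8.00 dB
∠H = 0.00° − 5.71° = -5.71°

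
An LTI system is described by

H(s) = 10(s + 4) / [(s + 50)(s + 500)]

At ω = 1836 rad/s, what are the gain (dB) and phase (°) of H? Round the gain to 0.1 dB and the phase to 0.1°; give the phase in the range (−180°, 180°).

-45.6 dB, -73.3°

At s = jω = j1836:
zero (s+4): 4 + j1836 → |·| = √(4²+1836²) = √3370912 ≈ 1836, ∠ = arctan(1836/4) ≈ 89.88°
pole (s+50): 50 + j1836 → |·| = √(50²+1836²) = √3373396 ≈ 1836.7, ∠ = arctan(1836/50) ≈ 88.44°
pole (s+500): 500 + j1836 → |·| = √(500²+1836²) = √3620896 ≈ 1902.9, ∠ = arctan(1836/500) ≈ 74.77°
|H| = 10 · 1836 / 3.4951e+06 ≈ 0.0052531
Gain = 20 log₁₀(0.0052531) ≈ -45.59 dB
∠H = 89.88° − 163.21° = -73.33°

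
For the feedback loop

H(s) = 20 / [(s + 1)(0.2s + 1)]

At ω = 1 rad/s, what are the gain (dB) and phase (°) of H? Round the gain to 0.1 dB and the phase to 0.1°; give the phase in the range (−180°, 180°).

At ω = 1 rad/s:
pole (1 + j1·1) = 1 + j1 → |·| ≈ 1.4142, ∠ ≈ 45.00°
pole (1 + j1·0.2) = 1 + j0.2 → |·| ≈ 1.0198, ∠ ≈ 11.31°
|H| = 20 · 1 / (1.4142 · 1.0198) ≈ 13.868
Gain = 20 log₁₀(13.868) ≈ 22.84 dB
∠H = (0°) − (45.00° + 11.31°) = -56.31°

22.8 dB, -56.3°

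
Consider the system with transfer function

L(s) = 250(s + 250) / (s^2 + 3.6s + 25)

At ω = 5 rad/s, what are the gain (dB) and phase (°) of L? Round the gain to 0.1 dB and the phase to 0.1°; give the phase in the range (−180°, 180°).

70.8 dB, -88.9°

At s = jω = j5:
zero (s+250): 250 + j5 → |·| = √(250²+5²) = √62525 ≈ 250.05, ∠ = arctan(5/250) ≈ 1.15°
quadratic: (j5)² + 3.6·j5 + 25 = 0 + j18 → |·| ≈ 18, ∠ ≈ 90.00°
|L| = 250 · 250.05 / 18 ≈ 3472.9
Gain = 20 log₁₀(3472.9) ≈ 70.81 dB
∠L = 1.15° − 90.00° = -88.85°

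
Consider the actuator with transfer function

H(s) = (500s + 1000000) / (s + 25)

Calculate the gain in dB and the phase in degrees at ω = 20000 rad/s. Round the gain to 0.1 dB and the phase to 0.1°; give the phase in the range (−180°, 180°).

Substitute s = j20000:
Numerator: 500(j20000) + 1000000 = 1000000 + j10000000
Denominator: (j20000) + 25 = 25 + j20000
|N| = √(1000000² + 10000000²) ≈ 1.005e+07, ∠N ≈ 84.29°
|D| = √(25² + 20000²) ≈ 20000, ∠D ≈ 89.93°
|H| = 1.005e+07 / 20000 ≈ 502.5
Gain = 20 log₁₀(502.5) ≈ 54.02 dB
∠H = 84.29° − 89.93° = -5.64°

54.0 dB, -5.6°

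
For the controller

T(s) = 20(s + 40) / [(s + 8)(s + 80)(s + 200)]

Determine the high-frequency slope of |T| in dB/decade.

-40 dB/decade

Each pole contributes −20 dB/decade at high frequency; each zero contributes +20 dB/decade.
Net: 1 zero(s) − 3 pole(s) → -40 dB/decade.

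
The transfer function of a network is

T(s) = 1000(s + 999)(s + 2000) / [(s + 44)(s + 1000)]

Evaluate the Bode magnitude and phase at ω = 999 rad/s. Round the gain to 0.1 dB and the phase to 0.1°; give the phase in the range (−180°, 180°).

67.0 dB, -60.9°

At s = jω = j999:
zero (s+999): 999 + j999 → |·| = √(999²+999²) = √1996002 ≈ 1412.8, ∠ = arctan(999/999) ≈ 45.00°
zero (s+2000): 2000 + j999 → |·| = √(2000²+999²) = √4998001 ≈ 2235.6, ∠ = arctan(999/2000) ≈ 26.54°
pole (s+44): 44 + j999 → |·| = √(44²+999²) = √999937 ≈ 999.97, ∠ = arctan(999/44) ≈ 87.48°
pole (s+1000): 1000 + j999 → |·| = √(1000²+999²) = √1998001 ≈ 1413.5, ∠ = arctan(999/1000) ≈ 44.97°
|T| = 1000 · 3.1585e+06 / 1.4135e+06 ≈ 2234.5
Gain = 20 log₁₀(2234.5) ≈ 66.98 dB
∠T = 71.54° − 132.45° = -60.91°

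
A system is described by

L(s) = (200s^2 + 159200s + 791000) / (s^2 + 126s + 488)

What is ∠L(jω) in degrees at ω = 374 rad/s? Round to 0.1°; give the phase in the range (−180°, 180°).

-46.8°

Substitute s = j374:
Numerator: 200(j374)^2 + 159200(j374) + 791000 = -27184200 + j59540800
Denominator: (j374)^2 + 126(j374) + 488 = -139388 + j47124
|N| = √(27184200² + 59540800²) ≈ 6.5453e+07, ∠N ≈ 114.54°
|D| = √(139388² + 47124²) ≈ 1.4714e+05, ∠D ≈ 161.32°
∠L = 114.54° − 161.32° = -46.78°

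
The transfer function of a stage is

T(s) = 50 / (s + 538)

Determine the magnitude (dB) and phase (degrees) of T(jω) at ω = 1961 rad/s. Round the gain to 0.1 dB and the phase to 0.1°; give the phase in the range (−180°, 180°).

-32.2 dB, -74.7°

Substitute s = j1961:
Numerator: 50 = 50 + j0
Denominator: (j1961) + 538 = 538 + j1961
|N| = √(50² + 0²) ≈ 50, ∠N ≈ 0.00°
|D| = √(538² + 1961²) ≈ 2033.5, ∠D ≈ 74.66°
|T| = 50 / 2033.5 ≈ 0.024588
Gain = 20 log₁₀(0.024588) ≈ -32.19 dB
∠T = 0.00° − 74.66° = -74.66°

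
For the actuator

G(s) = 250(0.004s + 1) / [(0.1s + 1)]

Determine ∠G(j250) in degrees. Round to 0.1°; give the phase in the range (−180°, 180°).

-42.7°

At ω = 250 rad/s:
zero (1 + j250·0.004) = 1 + j1 → |·| ≈ 1.4142, ∠ ≈ 45.00°
pole (1 + j250·0.1) = 1 + j25 → |·| ≈ 25.02, ∠ ≈ 87.71°
∠G = (45.00°) − (87.71°) = -42.71°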